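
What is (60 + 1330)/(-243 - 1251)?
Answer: -695/747 ≈ -0.93039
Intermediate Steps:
(60 + 1330)/(-243 - 1251) = 1390/(-1494) = 1390*(-1/1494) = -695/747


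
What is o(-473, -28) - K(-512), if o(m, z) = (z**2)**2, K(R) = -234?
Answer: 614890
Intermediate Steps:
o(m, z) = z**4
o(-473, -28) - K(-512) = (-28)**4 - 1*(-234) = 614656 + 234 = 614890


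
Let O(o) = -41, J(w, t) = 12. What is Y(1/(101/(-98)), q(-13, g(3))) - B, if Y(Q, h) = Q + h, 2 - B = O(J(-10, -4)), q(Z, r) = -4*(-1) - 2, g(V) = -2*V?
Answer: -4239/101 ≈ -41.970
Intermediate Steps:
q(Z, r) = 2 (q(Z, r) = 4 - 2 = 2)
B = 43 (B = 2 - 1*(-41) = 2 + 41 = 43)
Y(1/(101/(-98)), q(-13, g(3))) - B = (1/(101/(-98)) + 2) - 1*43 = (1/(101*(-1/98)) + 2) - 43 = (1/(-101/98) + 2) - 43 = (-98/101 + 2) - 43 = 104/101 - 43 = -4239/101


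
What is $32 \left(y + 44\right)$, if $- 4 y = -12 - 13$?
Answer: $1608$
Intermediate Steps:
$y = \frac{25}{4}$ ($y = - \frac{-12 - 13}{4} = \left(- \frac{1}{4}\right) \left(-25\right) = \frac{25}{4} \approx 6.25$)
$32 \left(y + 44\right) = 32 \left(\frac{25}{4} + 44\right) = 32 \cdot \frac{201}{4} = 1608$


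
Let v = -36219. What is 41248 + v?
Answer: 5029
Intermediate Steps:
41248 + v = 41248 - 36219 = 5029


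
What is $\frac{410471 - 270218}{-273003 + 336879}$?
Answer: $\frac{46751}{21292} \approx 2.1957$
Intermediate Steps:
$\frac{410471 - 270218}{-273003 + 336879} = \frac{140253}{63876} = 140253 \cdot \frac{1}{63876} = \frac{46751}{21292}$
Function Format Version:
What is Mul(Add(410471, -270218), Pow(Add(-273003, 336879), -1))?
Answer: Rational(46751, 21292) ≈ 2.1957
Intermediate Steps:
Mul(Add(410471, -270218), Pow(Add(-273003, 336879), -1)) = Mul(140253, Pow(63876, -1)) = Mul(140253, Rational(1, 63876)) = Rational(46751, 21292)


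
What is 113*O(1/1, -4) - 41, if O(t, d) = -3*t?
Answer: -380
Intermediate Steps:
113*O(1/1, -4) - 41 = 113*(-3/1) - 41 = 113*(-3*1) - 41 = 113*(-3) - 41 = -339 - 41 = -380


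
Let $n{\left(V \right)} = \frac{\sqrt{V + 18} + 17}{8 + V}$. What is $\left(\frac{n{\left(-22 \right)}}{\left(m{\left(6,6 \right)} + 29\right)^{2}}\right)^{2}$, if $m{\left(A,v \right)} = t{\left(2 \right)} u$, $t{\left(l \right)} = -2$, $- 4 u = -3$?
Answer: $\frac{228}{89676125} + \frac{272 i}{448380625} \approx 2.5425 \cdot 10^{-6} + 6.0663 \cdot 10^{-7} i$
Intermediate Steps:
$u = \frac{3}{4}$ ($u = \left(- \frac{1}{4}\right) \left(-3\right) = \frac{3}{4} \approx 0.75$)
$m{\left(A,v \right)} = - \frac{3}{2}$ ($m{\left(A,v \right)} = \left(-2\right) \frac{3}{4} = - \frac{3}{2}$)
$n{\left(V \right)} = \frac{17 + \sqrt{18 + V}}{8 + V}$ ($n{\left(V \right)} = \frac{\sqrt{18 + V} + 17}{8 + V} = \frac{17 + \sqrt{18 + V}}{8 + V}$)
$\left(\frac{n{\left(-22 \right)}}{\left(m{\left(6,6 \right)} + 29\right)^{2}}\right)^{2} = \left(\frac{\frac{1}{8 - 22} \left(17 + \sqrt{18 - 22}\right)}{\left(- \frac{3}{2} + 29\right)^{2}}\right)^{2} = \left(\frac{\frac{1}{-14} \left(17 + \sqrt{-4}\right)}{\left(\frac{55}{2}\right)^{2}}\right)^{2} = \left(\frac{\left(- \frac{1}{14}\right) \left(17 + 2 i\right)}{\frac{3025}{4}}\right)^{2} = \left(\left(- \frac{17}{14} - \frac{i}{7}\right) \frac{4}{3025}\right)^{2} = \left(- \frac{34}{21175} - \frac{4 i}{21175}\right)^{2}$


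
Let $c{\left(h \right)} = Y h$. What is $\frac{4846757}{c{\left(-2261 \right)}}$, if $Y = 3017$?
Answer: $- \frac{4846757}{6821437} \approx -0.71052$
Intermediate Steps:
$c{\left(h \right)} = 3017 h$
$\frac{4846757}{c{\left(-2261 \right)}} = \frac{4846757}{3017 \left(-2261\right)} = \frac{4846757}{-6821437} = 4846757 \left(- \frac{1}{6821437}\right) = - \frac{4846757}{6821437}$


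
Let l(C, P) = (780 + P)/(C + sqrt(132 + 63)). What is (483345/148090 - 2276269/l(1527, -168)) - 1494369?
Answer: -21672549905135/3021036 - 2276269*sqrt(195)/612 ≈ -7.2258e+6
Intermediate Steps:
l(C, P) = (780 + P)/(C + sqrt(195))
(483345/148090 - 2276269/l(1527, -168)) - 1494369 = (483345/148090 - 2276269*(1527 + sqrt(195))/(780 - 168)) - 1494369 = (483345*(1/148090) - (1158620921/204 + 2276269*sqrt(195)/612)) - 1494369 = (96669/29618 - (1158620921/204 + 2276269*sqrt(195)/612)) - 1494369 = (96669/29618 - 2276269*(509/204 + sqrt(195)/612)) - 1494369 = (96669/29618 + (-1158620921/204 - 2276269*sqrt(195)/612)) - 1494369 = (-17158007358851/3021036 - 2276269*sqrt(195)/612) - 1494369 = -21672549905135/3021036 - 2276269*sqrt(195)/612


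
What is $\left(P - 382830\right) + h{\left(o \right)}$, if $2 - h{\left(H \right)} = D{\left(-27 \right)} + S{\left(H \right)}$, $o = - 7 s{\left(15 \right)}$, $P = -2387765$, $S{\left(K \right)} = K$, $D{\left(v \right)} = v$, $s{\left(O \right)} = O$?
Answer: $-2770461$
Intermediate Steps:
$o = -105$ ($o = \left(-7\right) 15 = -105$)
$h{\left(H \right)} = 29 - H$ ($h{\left(H \right)} = 2 - \left(-27 + H\right) = 29 - H$)
$\left(P - 382830\right) + h{\left(o \right)} = \left(-2387765 - 382830\right) + \left(29 - -105\right) = -2770595 + \left(29 + 105\right) = -2770595 + 134 = -2770461$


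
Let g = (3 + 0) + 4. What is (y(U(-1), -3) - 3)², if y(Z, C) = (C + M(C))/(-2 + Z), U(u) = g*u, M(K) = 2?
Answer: 676/81 ≈ 8.3457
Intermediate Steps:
g = 7 (g = 3 + 4 = 7)
U(u) = 7*u
y(Z, C) = (2 + C)/(-2 + Z) (y(Z, C) = (C + 2)/(-2 + Z) = (2 + C)/(-2 + Z))
(y(U(-1), -3) - 3)² = ((2 - 3)/(-2 + 7*(-1)) - 3)² = (-1/(-2 - 7) - 3)² = (-1/(-9) - 3)² = (-⅑*(-1) - 3)² = (⅑ - 3)² = (-26/9)² = 676/81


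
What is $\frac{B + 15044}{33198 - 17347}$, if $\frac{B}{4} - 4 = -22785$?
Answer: $- \frac{76080}{15851} \approx -4.7997$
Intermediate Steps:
$B = -91124$ ($B = 16 + 4 \left(-22785\right) = 16 - 91140 = -91124$)
$\frac{B + 15044}{33198 - 17347} = \frac{-91124 + 15044}{33198 - 17347} = - \frac{76080}{15851}$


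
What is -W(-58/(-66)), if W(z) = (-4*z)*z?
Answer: 3364/1089 ≈ 3.0891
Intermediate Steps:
W(z) = -4*z**2
-W(-58/(-66)) = -(-4)*(-58/(-66))**2 = -(-4)*(-58*(-1/66))**2 = -(-4)*(29/33)**2 = -(-4)*841/1089 = -1*(-3364/1089) = 3364/1089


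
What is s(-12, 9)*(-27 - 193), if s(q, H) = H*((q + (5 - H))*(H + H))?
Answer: 570240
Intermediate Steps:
s(q, H) = 2*H²*(5 + q - H) (s(q, H) = H*((5 + q - H)*(2*H)) = H*(2*H*(5 + q - H)) = 2*H²*(5 + q - H))
s(-12, 9)*(-27 - 193) = (2*9²*(5 - 12 - 1*9))*(-27 - 193) = (2*81*(5 - 12 - 9))*(-220) = (2*81*(-16))*(-220) = -2592*(-220) = 570240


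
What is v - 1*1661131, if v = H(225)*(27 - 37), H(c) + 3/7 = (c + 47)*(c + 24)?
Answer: -16368847/7 ≈ -2.3384e+6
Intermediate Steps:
H(c) = -3/7 + (24 + c)*(47 + c) (H(c) = -3/7 + (c + 47)*(c + 24) = -3/7 + (47 + c)*(24 + c) = -3/7 + (24 + c)*(47 + c))
v = -4740930/7 (v = (7893/7 + 225² + 71*225)*(27 - 37) = (7893/7 + 50625 + 15975)*(-10) = (474093/7)*(-10) = -4740930/7 ≈ -6.7728e+5)
v - 1*1661131 = -4740930/7 - 1*1661131 = -4740930/7 - 1661131 = -16368847/7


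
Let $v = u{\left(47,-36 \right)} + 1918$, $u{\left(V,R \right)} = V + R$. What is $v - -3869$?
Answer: $5798$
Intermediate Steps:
$u{\left(V,R \right)} = R + V$
$v = 1929$ ($v = \left(-36 + 47\right) + 1918 = 11 + 1918 = 1929$)
$v - -3869 = 1929 - -3869 = 1929 + 3869 = 5798$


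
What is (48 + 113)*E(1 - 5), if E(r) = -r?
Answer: 644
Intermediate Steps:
(48 + 113)*E(1 - 5) = (48 + 113)*(-(1 - 5)) = 161*(-1*(-4)) = 161*4 = 644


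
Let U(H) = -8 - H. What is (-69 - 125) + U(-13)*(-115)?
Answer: -769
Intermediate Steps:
(-69 - 125) + U(-13)*(-115) = (-69 - 125) + (-8 - 1*(-13))*(-115) = -194 + (-8 + 13)*(-115) = -194 + 5*(-115) = -194 - 575 = -769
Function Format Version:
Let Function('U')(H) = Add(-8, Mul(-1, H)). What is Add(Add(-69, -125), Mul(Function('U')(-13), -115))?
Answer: -769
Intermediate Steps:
Add(Add(-69, -125), Mul(Function('U')(-13), -115)) = Add(Add(-69, -125), Mul(Add(-8, Mul(-1, -13)), -115)) = Add(-194, Mul(Add(-8, 13), -115)) = Add(-194, Mul(5, -115)) = Add(-194, -575) = -769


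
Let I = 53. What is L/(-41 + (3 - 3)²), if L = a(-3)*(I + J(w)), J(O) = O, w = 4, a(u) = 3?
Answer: -171/41 ≈ -4.1707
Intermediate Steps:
L = 171 (L = 3*(53 + 4) = 3*57 = 171)
L/(-41 + (3 - 3)²) = 171/(-41 + (3 - 3)²) = 171/(-41 + 0²) = 171/(-41 + 0) = 171/(-41) = -1/41*171 = -171/41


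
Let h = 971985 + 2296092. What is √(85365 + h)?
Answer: √3353442 ≈ 1831.2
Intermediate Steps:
h = 3268077
√(85365 + h) = √(85365 + 3268077) = √3353442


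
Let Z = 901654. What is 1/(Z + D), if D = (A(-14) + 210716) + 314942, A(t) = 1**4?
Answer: 1/1427313 ≈ 7.0062e-7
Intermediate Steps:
A(t) = 1
D = 525659 (D = (1 + 210716) + 314942 = 210717 + 314942 = 525659)
1/(Z + D) = 1/(901654 + 525659) = 1/1427313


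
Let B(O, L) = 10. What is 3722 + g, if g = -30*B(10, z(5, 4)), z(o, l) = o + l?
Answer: 3422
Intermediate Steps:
z(o, l) = l + o
g = -300 (g = -30*10 = -300)
3722 + g = 3722 - 300 = 3422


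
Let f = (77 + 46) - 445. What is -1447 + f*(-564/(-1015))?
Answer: -235759/145 ≈ -1625.9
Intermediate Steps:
f = -322 (f = 123 - 445 = -322)
-1447 + f*(-564/(-1015)) = -1447 - (-181608)/(-1015) = -1447 - (-181608)*(-1)/1015 = -1447 - 322*564/1015 = -1447 - 25944/145 = -235759/145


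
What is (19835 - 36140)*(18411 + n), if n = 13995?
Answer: -528379830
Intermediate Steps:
(19835 - 36140)*(18411 + n) = (19835 - 36140)*(18411 + 13995) = -16305*32406 = -528379830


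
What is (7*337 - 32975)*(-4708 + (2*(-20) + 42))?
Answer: 144078896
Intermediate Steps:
(7*337 - 32975)*(-4708 + (2*(-20) + 42)) = (2359 - 32975)*(-4708 + (-40 + 42)) = -30616*(-4708 + 2) = -30616*(-4706) = 144078896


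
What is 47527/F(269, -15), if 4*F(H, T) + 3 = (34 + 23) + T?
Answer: 190108/39 ≈ 4874.6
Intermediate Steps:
F(H, T) = 27/2 + T/4 (F(H, T) = -3/4 + ((34 + 23) + T)/4 = -3/4 + (57 + T)/4 = -3/4 + (57/4 + T/4) = 27/2 + T/4)
47527/F(269, -15) = 47527/(27/2 + (1/4)*(-15)) = 47527/(27/2 - 15/4) = 47527/(39/4) = 47527*(4/39) = 190108/39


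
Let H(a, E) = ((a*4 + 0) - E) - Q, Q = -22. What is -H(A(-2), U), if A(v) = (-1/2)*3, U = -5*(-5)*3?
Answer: 59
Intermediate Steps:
U = 75 (U = 25*3 = 75)
A(v) = -3/2 (A(v) = ((1/2)*(-1))*3 = -1/2*3 = -3/2)
H(a, E) = 22 - E + 4*a (H(a, E) = ((a*4 + 0) - E) - 1*(-22) = ((4*a + 0) - E) + 22 = (4*a - E) + 22 = (-E + 4*a) + 22 = 22 - E + 4*a)
-H(A(-2), U) = -(22 - 1*75 + 4*(-3/2)) = -(22 - 75 - 6) = -1*(-59) = 59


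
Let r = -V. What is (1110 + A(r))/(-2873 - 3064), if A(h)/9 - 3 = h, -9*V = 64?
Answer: -1201/5937 ≈ -0.20229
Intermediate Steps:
V = -64/9 (V = -1/9*64 = -64/9 ≈ -7.1111)
r = 64/9 (r = -1*(-64/9) = 64/9 ≈ 7.1111)
A(h) = 27 + 9*h
(1110 + A(r))/(-2873 - 3064) = (1110 + (27 + 9*(64/9)))/(-2873 - 3064) = (1110 + (27 + 64))/(-5937) = (1110 + 91)*(-1/5937) = 1201*(-1/5937) = -1201/5937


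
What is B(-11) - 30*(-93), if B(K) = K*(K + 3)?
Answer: 2878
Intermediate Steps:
B(K) = K*(3 + K)
B(-11) - 30*(-93) = -11*(3 - 11) - 30*(-93) = -11*(-8) + 2790 = 88 + 2790 = 2878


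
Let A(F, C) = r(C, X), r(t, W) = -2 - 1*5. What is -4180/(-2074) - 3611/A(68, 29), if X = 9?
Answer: 3759237/7259 ≈ 517.87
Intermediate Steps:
r(t, W) = -7 (r(t, W) = -2 - 5 = -7)
A(F, C) = -7
-4180/(-2074) - 3611/A(68, 29) = -4180/(-2074) - 3611/(-7) = -4180*(-1/2074) - 3611*(-⅐) = 2090/1037 + 3611/7 = 3759237/7259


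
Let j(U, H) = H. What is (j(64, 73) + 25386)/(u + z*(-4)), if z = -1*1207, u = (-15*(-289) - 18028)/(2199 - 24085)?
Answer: 79599382/15097043 ≈ 5.2725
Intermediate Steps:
u = 13693/21886 (u = (4335 - 18028)/(-21886) = -13693*(-1/21886) = 13693/21886 ≈ 0.62565)
z = -1207
(j(64, 73) + 25386)/(u + z*(-4)) = (73 + 25386)/(13693/21886 - 1207*(-4)) = 25459/(13693/21886 + 4828) = 25459/(105679301/21886) = 25459*(21886/105679301) = 79599382/15097043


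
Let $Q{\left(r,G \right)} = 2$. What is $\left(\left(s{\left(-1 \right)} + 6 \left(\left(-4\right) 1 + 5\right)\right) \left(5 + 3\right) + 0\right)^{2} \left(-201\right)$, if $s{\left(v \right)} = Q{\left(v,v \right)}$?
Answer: $-823296$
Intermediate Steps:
$s{\left(v \right)} = 2$
$\left(\left(s{\left(-1 \right)} + 6 \left(\left(-4\right) 1 + 5\right)\right) \left(5 + 3\right) + 0\right)^{2} \left(-201\right) = \left(\left(2 + 6 \left(\left(-4\right) 1 + 5\right)\right) \left(5 + 3\right) + 0\right)^{2} \left(-201\right) = \left(\left(2 + 6 \left(-4 + 5\right)\right) 8 + 0\right)^{2} \left(-201\right) = \left(\left(2 + 6 \cdot 1\right) 8 + 0\right)^{2} \left(-201\right) = \left(\left(2 + 6\right) 8 + 0\right)^{2} \left(-201\right) = \left(8 \cdot 8 + 0\right)^{2} \left(-201\right) = \left(64 + 0\right)^{2} \left(-201\right) = 64^{2} \left(-201\right) = 4096 \left(-201\right) = -823296$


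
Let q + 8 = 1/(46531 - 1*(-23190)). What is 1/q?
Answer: -69721/557767 ≈ -0.12500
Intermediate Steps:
q = -557767/69721 (q = -8 + 1/(46531 - 1*(-23190)) = -8 + 1/(46531 + 23190) = -8 + 1/69721 = -557767/69721 ≈ -8.0000)
1/q = 1/(-557767/69721) = -69721/557767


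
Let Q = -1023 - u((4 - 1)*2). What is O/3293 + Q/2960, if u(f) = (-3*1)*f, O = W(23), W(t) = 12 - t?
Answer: -18065/52688 ≈ -0.34287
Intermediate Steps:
O = -11 (O = 12 - 1*23 = 12 - 23 = -11)
u(f) = -3*f
Q = -1005 (Q = -1023 - (-3)*(4 - 1)*2 = -1023 - (-3)*3*2 = -1023 - (-3)*6 = -1023 - 1*(-18) = -1023 + 18 = -1005)
O/3293 + Q/2960 = -11/3293 - 1005/2960 = -11*1/3293 - 1005*1/2960 = -11/3293 - 201/592 = -18065/52688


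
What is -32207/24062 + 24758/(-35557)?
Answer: -1740911295/855572534 ≈ -2.0348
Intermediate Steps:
-32207/24062 + 24758/(-35557) = -32207*1/24062 + 24758*(-1/35557) = -32207/24062 - 24758/35557 = -1740911295/855572534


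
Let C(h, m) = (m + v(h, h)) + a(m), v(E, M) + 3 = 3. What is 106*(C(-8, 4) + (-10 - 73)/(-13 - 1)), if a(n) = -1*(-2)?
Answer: 8851/7 ≈ 1264.4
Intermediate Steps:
v(E, M) = 0 (v(E, M) = -3 + 3 = 0)
a(n) = 2
C(h, m) = 2 + m (C(h, m) = (m + 0) + 2 = m + 2 = 2 + m)
106*(C(-8, 4) + (-10 - 73)/(-13 - 1)) = 106*((2 + 4) + (-10 - 73)/(-13 - 1)) = 106*(6 - 83/(-14)) = 106*(6 - 83*(-1/14)) = 106*(6 + 83/14) = 106*(167/14) = 8851/7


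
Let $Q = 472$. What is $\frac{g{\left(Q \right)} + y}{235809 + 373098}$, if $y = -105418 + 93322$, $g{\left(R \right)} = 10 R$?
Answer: $- \frac{7376}{608907} \approx -0.012114$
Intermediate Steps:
$y = -12096$
$\frac{g{\left(Q \right)} + y}{235809 + 373098} = \frac{10 \cdot 472 - 12096}{235809 + 373098} = \frac{4720 - 12096}{608907} = \left(-7376\right) \frac{1}{608907} = - \frac{7376}{608907}$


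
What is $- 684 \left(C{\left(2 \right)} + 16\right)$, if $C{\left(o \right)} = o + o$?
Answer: $-13680$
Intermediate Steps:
$C{\left(o \right)} = 2 o$
$- 684 \left(C{\left(2 \right)} + 16\right) = - 684 \left(2 \cdot 2 + 16\right) = - 684 \left(4 + 16\right) = \left(-684\right) 20 = -13680$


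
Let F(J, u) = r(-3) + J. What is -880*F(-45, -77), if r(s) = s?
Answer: 42240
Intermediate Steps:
F(J, u) = -3 + J
-880*F(-45, -77) = -880*(-3 - 45) = -880*(-48) = 42240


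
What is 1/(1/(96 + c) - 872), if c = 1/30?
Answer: -2881/2512202 ≈ -0.0011468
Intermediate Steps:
c = 1/30 ≈ 0.033333
1/(1/(96 + c) - 872) = 1/(1/(96 + 1/30) - 872) = 1/(1/(2881/30) - 872) = 1/(30/2881 - 872) = 1/(-2512202/2881) = -2881/2512202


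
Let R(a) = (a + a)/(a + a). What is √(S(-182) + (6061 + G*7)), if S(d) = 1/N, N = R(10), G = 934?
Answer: 30*√14 ≈ 112.25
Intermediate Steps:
R(a) = 1 (R(a) = (2*a)/((2*a)) = (2*a)*(1/(2*a)) = 1)
N = 1
S(d) = 1 (S(d) = 1/1 = 1)
√(S(-182) + (6061 + G*7)) = √(1 + (6061 + 934*7)) = √(1 + (6061 + 6538)) = √(1 + 12599) = √12600 = 30*√14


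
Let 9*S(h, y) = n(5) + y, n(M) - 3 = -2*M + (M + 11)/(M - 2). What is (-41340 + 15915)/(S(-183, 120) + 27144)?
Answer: -686475/733243 ≈ -0.93622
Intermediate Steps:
n(M) = 3 - 2*M + (11 + M)/(-2 + M) (n(M) = 3 + (-2*M + (M + 11)/(M - 2)) = 3 + (-2*M + (11 + M)/(-2 + M)) = 3 - 2*M + (11 + M)/(-2 + M))
S(h, y) = -5/27 + y/9 (S(h, y) = ((5 - 2*5² + 8*5)/(-2 + 5) + y)/9 = ((5 - 2*25 + 40)/3 + y)/9 = ((5 - 50 + 40)/3 + y)/9 = ((⅓)*(-5) + y)/9 = (-5/3 + y)/9 = -5/27 + y/9)
(-41340 + 15915)/(S(-183, 120) + 27144) = (-41340 + 15915)/((-5/27 + (⅑)*120) + 27144) = -25425/((-5/27 + 40/3) + 27144) = -25425/(355/27 + 27144) = -25425/733243/27 = -25425*27/733243 = -686475/733243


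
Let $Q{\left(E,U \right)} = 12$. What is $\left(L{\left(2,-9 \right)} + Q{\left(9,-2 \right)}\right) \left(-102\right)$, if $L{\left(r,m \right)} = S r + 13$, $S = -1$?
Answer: $-2346$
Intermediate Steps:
$L{\left(r,m \right)} = 13 - r$ ($L{\left(r,m \right)} = - r + 13 = 13 - r$)
$\left(L{\left(2,-9 \right)} + Q{\left(9,-2 \right)}\right) \left(-102\right) = \left(\left(13 - 2\right) + 12\right) \left(-102\right) = \left(11 + 12\right) \left(-102\right) = 23 \left(-102\right) = -2346$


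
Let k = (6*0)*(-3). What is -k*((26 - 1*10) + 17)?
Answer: 0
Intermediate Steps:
k = 0 (k = 0*(-3) = 0)
-k*((26 - 1*10) + 17) = -0*((26 - 1*10) + 17) = -0*((26 - 10) + 17) = -0*(16 + 17) = -0*33 = -1*0 = 0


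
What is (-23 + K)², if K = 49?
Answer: 676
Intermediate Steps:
(-23 + K)² = (-23 + 49)² = 26² = 676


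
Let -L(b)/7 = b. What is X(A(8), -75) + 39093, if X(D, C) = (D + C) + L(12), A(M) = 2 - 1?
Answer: 38935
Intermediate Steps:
A(M) = 1
L(b) = -7*b
X(D, C) = -84 + C + D (X(D, C) = (D + C) - 7*12 = (C + D) - 84 = -84 + C + D)
X(A(8), -75) + 39093 = (-84 - 75 + 1) + 39093 = -158 + 39093 = 38935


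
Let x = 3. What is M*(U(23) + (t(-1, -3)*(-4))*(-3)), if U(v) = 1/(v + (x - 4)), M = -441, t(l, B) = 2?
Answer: -233289/22 ≈ -10604.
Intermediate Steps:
U(v) = 1/(-1 + v) (U(v) = 1/(v + (3 - 4)) = 1/(v - 1) = 1/(-1 + v))
M*(U(23) + (t(-1, -3)*(-4))*(-3)) = -441*(1/(-1 + 23) + (2*(-4))*(-3)) = -441*(1/22 - 8*(-3)) = -441*(1/22 + 24) = -441*529/22 = -233289/22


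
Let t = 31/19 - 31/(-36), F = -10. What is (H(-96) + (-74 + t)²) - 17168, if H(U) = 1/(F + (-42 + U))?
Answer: -208675154783/17310672 ≈ -12055.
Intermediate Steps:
t = 1705/684 (t = 31*(1/19) - 31*(-1/36) = 31/19 + 31/36 = 1705/684 ≈ 2.4927)
H(U) = 1/(-52 + U) (H(U) = 1/(-10 + (-42 + U)) = 1/(-52 + U))
(H(-96) + (-74 + t)²) - 17168 = (1/(-52 - 96) + (-74 + 1705/684)²) - 17168 = (1/(-148) + (-48911/684)²) - 17168 = (-1/148 + 2392285921/467856) - 17168 = 88514462113/17310672 - 17168 = -208675154783/17310672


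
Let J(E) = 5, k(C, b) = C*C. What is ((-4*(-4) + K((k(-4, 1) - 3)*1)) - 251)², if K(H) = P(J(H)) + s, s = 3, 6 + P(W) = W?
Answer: 54289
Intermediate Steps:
k(C, b) = C²
P(W) = -6 + W
K(H) = 2 (K(H) = (-6 + 5) + 3 = -1 + 3 = 2)
((-4*(-4) + K((k(-4, 1) - 3)*1)) - 251)² = ((-4*(-4) + 2) - 251)² = ((16 + 2) - 251)² = (18 - 251)² = (-233)² = 54289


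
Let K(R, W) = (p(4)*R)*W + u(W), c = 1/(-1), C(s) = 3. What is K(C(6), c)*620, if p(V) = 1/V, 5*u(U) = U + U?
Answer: -713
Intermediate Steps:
u(U) = 2*U/5 (u(U) = (U + U)/5 = (2*U)/5 = 2*U/5)
c = -1
K(R, W) = 2*W/5 + R*W/4 (K(R, W) = (R/4)*W + 2*W/5 = R*W/4 + 2*W/5 = 2*W/5 + R*W/4)
K(C(6), c)*620 = ((1/20)*(-1)*(8 + 5*3))*620 = ((1/20)*(-1)*(8 + 15))*620 = ((1/20)*(-1)*23)*620 = -23/20*620 = -713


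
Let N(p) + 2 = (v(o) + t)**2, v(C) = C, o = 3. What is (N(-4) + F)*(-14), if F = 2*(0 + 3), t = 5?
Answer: -952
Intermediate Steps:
N(p) = 62 (N(p) = -2 + (3 + 5)**2 = -2 + 8**2 = -2 + 64 = 62)
F = 6 (F = 2*3 = 6)
(N(-4) + F)*(-14) = (62 + 6)*(-14) = 68*(-14) = -952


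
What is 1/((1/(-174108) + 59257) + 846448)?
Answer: 174108/157690486139 ≈ 1.1041e-6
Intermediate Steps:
1/((1/(-174108) + 59257) + 846448) = 1/((-1/174108 + 59257) + 846448) = 1/(10317117755/174108 + 846448) = 1/(157690486139/174108) = 174108/157690486139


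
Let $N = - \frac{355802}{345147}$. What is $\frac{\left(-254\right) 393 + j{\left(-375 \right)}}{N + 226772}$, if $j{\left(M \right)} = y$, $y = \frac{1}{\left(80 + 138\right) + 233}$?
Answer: $- \frac{74346515043}{168896952998} \approx -0.44019$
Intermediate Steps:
$N = - \frac{355802}{345147}$ ($N = \left(-355802\right) \frac{1}{345147} = - \frac{355802}{345147} \approx -1.0309$)
$y = \frac{1}{451}$ ($y = \frac{1}{218 + 233} = \frac{1}{451} \approx 0.0022173$)
$j{\left(M \right)} = \frac{1}{451}$
$\frac{\left(-254\right) 393 + j{\left(-375 \right)}}{N + 226772} = \frac{\left(-254\right) 393 + \frac{1}{451}}{- \frac{355802}{345147} + 226772} = \frac{-99822 + \frac{1}{451}}{\frac{78269319682}{345147}} = \left(- \frac{45019721}{451}\right) \frac{345147}{78269319682} = - \frac{74346515043}{168896952998}$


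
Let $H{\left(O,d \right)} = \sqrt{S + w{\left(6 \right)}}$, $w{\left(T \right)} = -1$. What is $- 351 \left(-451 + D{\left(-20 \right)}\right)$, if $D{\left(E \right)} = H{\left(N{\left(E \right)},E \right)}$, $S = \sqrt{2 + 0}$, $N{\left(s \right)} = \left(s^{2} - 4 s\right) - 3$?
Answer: $158301 - 351 \sqrt{-1 + \sqrt{2}} \approx 1.5808 \cdot 10^{5}$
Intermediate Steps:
$N{\left(s \right)} = -3 + s^{2} - 4 s$
$S = \sqrt{2} \approx 1.4142$
$H{\left(O,d \right)} = \sqrt{-1 + \sqrt{2}}$ ($H{\left(O,d \right)} = \sqrt{\sqrt{2} - 1} = \sqrt{-1 + \sqrt{2}}$)
$D{\left(E \right)} = \sqrt{-1 + \sqrt{2}}$
$- 351 \left(-451 + D{\left(-20 \right)}\right) = - 351 \left(-451 + \sqrt{-1 + \sqrt{2}}\right) = 158301 - 351 \sqrt{-1 + \sqrt{2}}$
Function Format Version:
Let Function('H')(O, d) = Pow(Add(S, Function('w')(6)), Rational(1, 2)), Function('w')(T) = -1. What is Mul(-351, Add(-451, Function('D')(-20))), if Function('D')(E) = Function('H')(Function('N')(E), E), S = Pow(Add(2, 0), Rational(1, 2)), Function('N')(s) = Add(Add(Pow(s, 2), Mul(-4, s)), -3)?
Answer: Add(158301, Mul(-351, Pow(Add(-1, Pow(2, Rational(1, 2))), Rational(1, 2)))) ≈ 1.5808e+5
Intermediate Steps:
Function('N')(s) = Add(-3, Pow(s, 2), Mul(-4, s))
S = Pow(2, Rational(1, 2)) ≈ 1.4142
Function('H')(O, d) = Pow(Add(-1, Pow(2, Rational(1, 2))), Rational(1, 2)) (Function('H')(O, d) = Pow(Add(Pow(2, Rational(1, 2)), -1), Rational(1, 2)) = Pow(Add(-1, Pow(2, Rational(1, 2))), Rational(1, 2)))
Function('D')(E) = Pow(Add(-1, Pow(2, Rational(1, 2))), Rational(1, 2))
Mul(-351, Add(-451, Function('D')(-20))) = Mul(-351, Add(-451, Pow(Add(-1, Pow(2, Rational(1, 2))), Rational(1, 2)))) = Add(158301, Mul(-351, Pow(Add(-1, Pow(2, Rational(1, 2))), Rational(1, 2))))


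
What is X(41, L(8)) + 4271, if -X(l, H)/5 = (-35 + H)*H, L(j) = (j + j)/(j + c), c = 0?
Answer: 4601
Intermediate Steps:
L(j) = 2 (L(j) = (j + j)/(j + 0) = (2*j)/j = 2)
X(l, H) = -5*H*(-35 + H) (X(l, H) = -5*(-35 + H)*H = -5*H*(-35 + H))
X(41, L(8)) + 4271 = 5*2*(35 - 1*2) + 4271 = 5*2*(35 - 2) + 4271 = 5*2*33 + 4271 = 330 + 4271 = 4601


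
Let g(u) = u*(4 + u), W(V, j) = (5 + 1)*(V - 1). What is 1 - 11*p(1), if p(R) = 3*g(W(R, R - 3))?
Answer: 1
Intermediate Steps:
W(V, j) = -6 + 6*V (W(V, j) = 6*(-1 + V) = -6 + 6*V)
p(R) = 3*(-6 + 6*R)*(-2 + 6*R) (p(R) = 3*((-6 + 6*R)*(4 + (-6 + 6*R))) = 3*((-6 + 6*R)*(-2 + 6*R)) = 3*(-6 + 6*R)*(-2 + 6*R))
1 - 11*p(1) = 1 - 396*(-1 + 1)*(-1 + 3*1) = 1 - 396*0*(-1 + 3) = 1 - 396*0*2 = 1 - 11*0 = 1 + 0 = 1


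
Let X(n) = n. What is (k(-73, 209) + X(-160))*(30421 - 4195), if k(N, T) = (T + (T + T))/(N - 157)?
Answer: -490780251/115 ≈ -4.2677e+6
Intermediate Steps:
k(N, T) = 3*T/(-157 + N) (k(N, T) = (T + 2*T)/(-157 + N) = (3*T)/(-157 + N) = 3*T/(-157 + N))
(k(-73, 209) + X(-160))*(30421 - 4195) = (3*209/(-157 - 73) - 160)*(30421 - 4195) = (3*209/(-230) - 160)*26226 = (3*209*(-1/230) - 160)*26226 = (-627/230 - 160)*26226 = -37427/230*26226 = -490780251/115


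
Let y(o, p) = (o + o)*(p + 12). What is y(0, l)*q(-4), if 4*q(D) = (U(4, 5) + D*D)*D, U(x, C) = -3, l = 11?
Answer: 0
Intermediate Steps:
y(o, p) = 2*o*(12 + p) (y(o, p) = (2*o)*(12 + p) = 2*o*(12 + p))
q(D) = D*(-3 + D²)/4 (q(D) = ((-3 + D*D)*D)/4 = ((-3 + D²)*D)/4 = (D*(-3 + D²))/4 = D*(-3 + D²)/4)
y(0, l)*q(-4) = (2*0*(12 + 11))*((¼)*(-4)*(-3 + (-4)²)) = (2*0*23)*((¼)*(-4)*(-3 + 16)) = 0*((¼)*(-4)*13) = 0*(-13) = 0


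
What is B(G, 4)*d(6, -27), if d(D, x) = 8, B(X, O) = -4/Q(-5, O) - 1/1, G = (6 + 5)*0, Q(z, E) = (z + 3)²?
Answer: -16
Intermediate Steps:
Q(z, E) = (3 + z)²
G = 0 (G = 11*0 = 0)
B(X, O) = -2 (B(X, O) = -4/(3 - 5)² - 1/1 = -4/((-2)²) - 1*1 = -4/4 - 1 = -4*¼ - 1 = -1 - 1 = -2)
B(G, 4)*d(6, -27) = -2*8 = -16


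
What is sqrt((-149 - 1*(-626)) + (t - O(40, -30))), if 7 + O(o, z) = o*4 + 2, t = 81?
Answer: sqrt(403) ≈ 20.075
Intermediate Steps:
O(o, z) = -5 + 4*o (O(o, z) = -7 + (o*4 + 2) = -7 + (4*o + 2) = -7 + (2 + 4*o) = -5 + 4*o)
sqrt((-149 - 1*(-626)) + (t - O(40, -30))) = sqrt((-149 - 1*(-626)) + (81 - (-5 + 4*40))) = sqrt((-149 + 626) + (81 - (-5 + 160))) = sqrt(477 + (81 - 1*155)) = sqrt(477 + (81 - 155)) = sqrt(477 - 74) = sqrt(403)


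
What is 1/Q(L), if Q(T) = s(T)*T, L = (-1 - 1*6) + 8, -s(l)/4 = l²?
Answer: -¼ ≈ -0.25000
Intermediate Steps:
s(l) = -4*l²
L = 1 (L = (-1 - 6) + 8 = -7 + 8 = 1)
Q(T) = -4*T³ (Q(T) = (-4*T²)*T = -4*T³)
1/Q(L) = 1/(-4*1³) = 1/(-4*1) = 1/(-4) = -¼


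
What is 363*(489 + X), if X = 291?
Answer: 283140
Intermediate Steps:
363*(489 + X) = 363*(489 + 291) = 363*780 = 283140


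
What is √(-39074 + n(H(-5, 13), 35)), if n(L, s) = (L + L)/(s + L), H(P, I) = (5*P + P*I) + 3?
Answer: I*√26411762/26 ≈ 197.66*I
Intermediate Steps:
H(P, I) = 3 + 5*P + I*P (H(P, I) = (5*P + I*P) + 3 = 3 + 5*P + I*P)
n(L, s) = 2*L/(L + s) (n(L, s) = (2*L)/(L + s) = 2*L/(L + s))
√(-39074 + n(H(-5, 13), 35)) = √(-39074 + 2*(3 + 5*(-5) + 13*(-5))/((3 + 5*(-5) + 13*(-5)) + 35)) = √(-39074 + 2*(3 - 25 - 65)/((3 - 25 - 65) + 35)) = √(-39074 + 2*(-87)/(-87 + 35)) = √(-39074 + 2*(-87)/(-52)) = √(-39074 + 2*(-87)*(-1/52)) = √(-39074 + 87/26) = √(-1015837/26) = I*√26411762/26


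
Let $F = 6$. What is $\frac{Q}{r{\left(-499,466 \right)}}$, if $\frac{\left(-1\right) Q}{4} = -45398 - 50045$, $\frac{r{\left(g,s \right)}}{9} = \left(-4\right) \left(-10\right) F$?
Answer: $\frac{95443}{540} \approx 176.75$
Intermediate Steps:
$r{\left(g,s \right)} = 2160$ ($r{\left(g,s \right)} = 9 \left(-4\right) \left(-10\right) 6 = 9 \cdot 40 \cdot 6 = 9 \cdot 240 = 2160$)
$Q = 381772$ ($Q = - 4 \left(-45398 - 50045\right) = \left(-4\right) \left(-95443\right) = 381772$)
$\frac{Q}{r{\left(-499,466 \right)}} = \frac{381772}{2160} = 381772 \cdot \frac{1}{2160} = \frac{95443}{540}$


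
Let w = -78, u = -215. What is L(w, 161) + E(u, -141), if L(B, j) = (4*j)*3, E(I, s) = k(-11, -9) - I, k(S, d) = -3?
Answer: 2144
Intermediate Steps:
E(I, s) = -3 - I
L(B, j) = 12*j
L(w, 161) + E(u, -141) = 12*161 + (-3 - 1*(-215)) = 1932 + (-3 + 215) = 1932 + 212 = 2144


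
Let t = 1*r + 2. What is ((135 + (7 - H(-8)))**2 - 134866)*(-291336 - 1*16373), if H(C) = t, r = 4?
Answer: 35808096330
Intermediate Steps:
t = 6 (t = 1*4 + 2 = 4 + 2 = 6)
H(C) = 6
((135 + (7 - H(-8)))**2 - 134866)*(-291336 - 1*16373) = ((135 + (7 - 1*6))**2 - 134866)*(-291336 - 1*16373) = ((135 + (7 - 6))**2 - 134866)*(-291336 - 16373) = ((135 + 1)**2 - 134866)*(-307709) = (136**2 - 134866)*(-307709) = (18496 - 134866)*(-307709) = -116370*(-307709) = 35808096330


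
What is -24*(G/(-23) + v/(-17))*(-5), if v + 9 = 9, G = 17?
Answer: -2040/23 ≈ -88.696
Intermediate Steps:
v = 0 (v = -9 + 9 = 0)
-24*(G/(-23) + v/(-17))*(-5) = -24*(17/(-23) + 0/(-17))*(-5) = -24*(17*(-1/23) + 0*(-1/17))*(-5) = -24*(-17/23 + 0)*(-5) = -24*(-17/23)*(-5) = (408/23)*(-5) = -2040/23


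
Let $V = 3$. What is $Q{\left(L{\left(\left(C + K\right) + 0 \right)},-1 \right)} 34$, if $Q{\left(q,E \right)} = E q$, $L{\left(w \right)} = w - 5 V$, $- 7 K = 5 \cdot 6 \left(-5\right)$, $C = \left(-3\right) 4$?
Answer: $\frac{1326}{7} \approx 189.43$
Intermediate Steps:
$C = -12$
$K = \frac{150}{7}$ ($K = - \frac{5 \cdot 6 \left(-5\right)}{7} = - \frac{30 \left(-5\right)}{7} = \left(- \frac{1}{7}\right) \left(-150\right) = \frac{150}{7} \approx 21.429$)
$L{\left(w \right)} = -15 + w$ ($L{\left(w \right)} = w - 15 = -15 + w$)
$Q{\left(L{\left(\left(C + K\right) + 0 \right)},-1 \right)} 34 = - (-15 + \left(\left(-12 + \frac{150}{7}\right) + 0\right)) 34 = - (-15 + \left(\frac{66}{7} + 0\right)) 34 = - (-15 + \frac{66}{7}) 34 = \left(-1\right) \left(- \frac{39}{7}\right) 34 = \frac{39}{7} \cdot 34 = \frac{1326}{7}$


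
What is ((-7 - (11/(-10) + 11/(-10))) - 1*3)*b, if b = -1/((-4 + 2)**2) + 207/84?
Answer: -1209/70 ≈ -17.271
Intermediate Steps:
b = 31/14 (b = -1/((-2)**2) + 207*(1/84) = -1/4 + 69/28 = 31/14 ≈ 2.2143)
((-7 - (11/(-10) + 11/(-10))) - 1*3)*b = ((-7 - (11/(-10) + 11/(-10))) - 1*3)*(31/14) = ((-7 - (11*(-1/10) + 11*(-1/10))) - 3)*(31/14) = ((-7 - (-11/10 - 11/10)) - 3)*(31/14) = ((-7 - 1*(-11/5)) - 3)*(31/14) = ((-7 + 11/5) - 3)*(31/14) = (-24/5 - 3)*(31/14) = -39/5*31/14 = -1209/70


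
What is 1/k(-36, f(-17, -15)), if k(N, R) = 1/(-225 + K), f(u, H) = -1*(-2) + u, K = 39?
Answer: -186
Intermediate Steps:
f(u, H) = 2 + u
k(N, R) = -1/186 (k(N, R) = 1/(-225 + 39) = 1/(-186) = -1/186)
1/k(-36, f(-17, -15)) = 1/(-1/186) = -186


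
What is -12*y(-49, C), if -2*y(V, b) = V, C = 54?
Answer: -294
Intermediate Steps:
y(V, b) = -V/2
-12*y(-49, C) = -(-6)*(-49) = -12*49/2 = -294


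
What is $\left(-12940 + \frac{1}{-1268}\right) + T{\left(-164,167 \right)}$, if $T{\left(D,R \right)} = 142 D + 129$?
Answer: $- \frac{45773533}{1268} \approx -36099.0$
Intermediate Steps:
$T{\left(D,R \right)} = 129 + 142 D$
$\left(-12940 + \frac{1}{-1268}\right) + T{\left(-164,167 \right)} = \left(-12940 + \frac{1}{-1268}\right) + \left(129 + 142 \left(-164\right)\right) = \left(-12940 - \frac{1}{1268}\right) + \left(129 - 23288\right) = - \frac{16407921}{1268} - 23159 = - \frac{45773533}{1268}$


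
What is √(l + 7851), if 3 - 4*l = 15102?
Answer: √16305/2 ≈ 63.846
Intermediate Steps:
l = -15099/4 (l = ¾ - ¼*15102 = ¾ - 7551/2 = -15099/4 ≈ -3774.8)
√(l + 7851) = √(-15099/4 + 7851) = √(16305/4) = √16305/2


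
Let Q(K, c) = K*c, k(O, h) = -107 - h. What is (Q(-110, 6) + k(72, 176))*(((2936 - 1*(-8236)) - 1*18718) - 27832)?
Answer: 33361454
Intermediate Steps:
(Q(-110, 6) + k(72, 176))*(((2936 - 1*(-8236)) - 1*18718) - 27832) = (-110*6 + (-107 - 1*176))*(((2936 - 1*(-8236)) - 1*18718) - 27832) = (-660 + (-107 - 176))*(((2936 + 8236) - 18718) - 27832) = (-660 - 283)*((11172 - 18718) - 27832) = -943*(-7546 - 27832) = -943*(-35378) = 33361454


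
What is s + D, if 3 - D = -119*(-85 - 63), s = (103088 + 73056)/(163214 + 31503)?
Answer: -3428595509/194717 ≈ -17608.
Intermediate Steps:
s = 176144/194717 ≈ 0.90462
D = -17609 (D = 3 - (-119)*(-85 - 63) = 3 - (-119)*(-148) = 3 - 1*17612 = 3 - 17612 = -17609)
s + D = 176144/194717 - 17609 = -3428595509/194717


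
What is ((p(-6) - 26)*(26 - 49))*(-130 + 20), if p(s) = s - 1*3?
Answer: -88550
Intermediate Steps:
p(s) = -3 + s (p(s) = s - 3 = -3 + s)
((p(-6) - 26)*(26 - 49))*(-130 + 20) = (((-3 - 6) - 26)*(26 - 49))*(-130 + 20) = ((-9 - 26)*(-23))*(-110) = -35*(-23)*(-110) = 805*(-110) = -88550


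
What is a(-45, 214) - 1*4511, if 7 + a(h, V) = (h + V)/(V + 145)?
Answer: -1621793/359 ≈ -4517.5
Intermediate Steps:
a(h, V) = -7 + (V + h)/(145 + V) (a(h, V) = -7 + (h + V)/(V + 145) = -7 + (V + h)/(145 + V))
a(-45, 214) - 1*4511 = (-1015 - 45 - 6*214)/(145 + 214) - 1*4511 = (-1015 - 45 - 1284)/359 - 4511 = (1/359)*(-2344) - 4511 = -2344/359 - 4511 = -1621793/359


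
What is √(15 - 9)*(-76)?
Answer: -76*√6 ≈ -186.16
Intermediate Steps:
√(15 - 9)*(-76) = √6*(-76) = -76*√6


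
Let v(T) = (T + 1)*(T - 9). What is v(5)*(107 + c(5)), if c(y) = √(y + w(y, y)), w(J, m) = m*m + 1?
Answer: -2568 - 24*√31 ≈ -2701.6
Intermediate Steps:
w(J, m) = 1 + m² (w(J, m) = m² + 1 = 1 + m²)
v(T) = (1 + T)*(-9 + T)
c(y) = √(1 + y + y²) (c(y) = √(y + (1 + y²)) = √(1 + y + y²))
v(5)*(107 + c(5)) = (-9 + 5² - 8*5)*(107 + √(1 + 5 + 5²)) = (-9 + 25 - 40)*(107 + √(1 + 5 + 25)) = -24*(107 + √31) = -2568 - 24*√31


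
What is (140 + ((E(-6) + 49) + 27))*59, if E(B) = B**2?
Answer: 14868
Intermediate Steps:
(140 + ((E(-6) + 49) + 27))*59 = (140 + (((-6)**2 + 49) + 27))*59 = (140 + ((36 + 49) + 27))*59 = (140 + (85 + 27))*59 = (140 + 112)*59 = 252*59 = 14868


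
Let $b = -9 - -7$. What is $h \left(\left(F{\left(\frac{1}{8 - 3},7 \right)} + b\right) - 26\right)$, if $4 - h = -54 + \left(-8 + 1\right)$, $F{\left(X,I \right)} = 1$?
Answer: $-1755$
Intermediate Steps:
$b = -2$ ($b = -9 + 7 = -2$)
$h = 65$ ($h = 4 - \left(-54 + \left(-8 + 1\right)\right) = 4 - \left(-54 - 7\right) = 4 - -61 = 4 + 61 = 65$)
$h \left(\left(F{\left(\frac{1}{8 - 3},7 \right)} + b\right) - 26\right) = 65 \left(\left(1 - 2\right) - 26\right) = 65 \left(-1 - 26\right) = 65 \left(-27\right) = -1755$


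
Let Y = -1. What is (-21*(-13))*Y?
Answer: -273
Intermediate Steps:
(-21*(-13))*Y = -21*(-13)*(-1) = 273*(-1) = -273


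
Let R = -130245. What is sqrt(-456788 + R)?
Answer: I*sqrt(587033) ≈ 766.18*I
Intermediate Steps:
sqrt(-456788 + R) = sqrt(-456788 - 130245) = sqrt(-587033) = I*sqrt(587033)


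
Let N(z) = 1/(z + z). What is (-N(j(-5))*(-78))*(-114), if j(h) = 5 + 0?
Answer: -4446/5 ≈ -889.20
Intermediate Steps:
j(h) = 5
N(z) = 1/(2*z)
(-N(j(-5))*(-78))*(-114) = (-1/(2*5)*(-78))*(-114) = (-1*1/10*(-78))*(-114) = -1/10*(-78)*(-114) = (39/5)*(-114) = -4446/5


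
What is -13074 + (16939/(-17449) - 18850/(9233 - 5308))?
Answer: -35831947451/2739493 ≈ -13080.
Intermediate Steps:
-13074 + (16939/(-17449) - 18850/(9233 - 5308)) = -13074 + (16939*(-1/17449) - 18850/3925) = -13074 + (-16939/17449 - 18850*1/3925) = -13074 + (-16939/17449 - 754/157) = -13074 - 15815969/2739493 = -35831947451/2739493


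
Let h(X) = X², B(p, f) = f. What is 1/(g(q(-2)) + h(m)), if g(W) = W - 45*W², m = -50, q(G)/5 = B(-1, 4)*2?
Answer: -1/69460 ≈ -1.4397e-5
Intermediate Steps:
q(G) = 40 (q(G) = 5*(4*2) = 5*8 = 40)
1/(g(q(-2)) + h(m)) = 1/(40*(1 - 45*40) + (-50)²) = 1/(40*(1 - 1800) + 2500) = 1/(40*(-1799) + 2500) = 1/(-71960 + 2500) = 1/(-69460) = -1/69460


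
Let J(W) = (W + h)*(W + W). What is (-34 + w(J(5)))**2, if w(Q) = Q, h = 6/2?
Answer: 2116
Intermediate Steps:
h = 3 (h = 6*(1/2) = 3)
J(W) = 2*W*(3 + W) (J(W) = (W + 3)*(W + W) = (3 + W)*(2*W) = 2*W*(3 + W))
(-34 + w(J(5)))**2 = (-34 + 2*5*(3 + 5))**2 = (-34 + 2*5*8)**2 = (-34 + 80)**2 = 46**2 = 2116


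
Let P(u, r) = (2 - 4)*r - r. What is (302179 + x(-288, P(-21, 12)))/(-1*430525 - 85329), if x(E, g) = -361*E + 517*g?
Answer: -387535/515854 ≈ -0.75125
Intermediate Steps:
P(u, r) = -3*r (P(u, r) = -2*r - r = -3*r)
(302179 + x(-288, P(-21, 12)))/(-1*430525 - 85329) = (302179 + (-361*(-288) + 517*(-3*12)))/(-1*430525 - 85329) = (302179 + (103968 + 517*(-36)))/(-430525 - 85329) = (302179 + (103968 - 18612))/(-515854) = (302179 + 85356)*(-1/515854) = 387535*(-1/515854) = -387535/515854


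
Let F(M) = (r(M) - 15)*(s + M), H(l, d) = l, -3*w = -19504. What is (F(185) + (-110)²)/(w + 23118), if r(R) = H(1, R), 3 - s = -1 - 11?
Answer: 13950/44429 ≈ 0.31398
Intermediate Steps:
w = 19504/3 (w = -⅓*(-19504) = 19504/3 ≈ 6501.3)
s = 15 (s = 3 - (-1 - 11) = 3 - 1*(-12) = 3 + 12 = 15)
r(R) = 1
F(M) = -210 - 14*M (F(M) = (1 - 15)*(15 + M) = -14*(15 + M) = -210 - 14*M)
(F(185) + (-110)²)/(w + 23118) = ((-210 - 14*185) + (-110)²)/(19504/3 + 23118) = ((-210 - 2590) + 12100)/(88858/3) = (-2800 + 12100)*(3/88858) = 9300*(3/88858) = 13950/44429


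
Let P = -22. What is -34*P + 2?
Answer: 750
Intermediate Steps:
-34*P + 2 = -34*(-22) + 2 = 748 + 2 = 750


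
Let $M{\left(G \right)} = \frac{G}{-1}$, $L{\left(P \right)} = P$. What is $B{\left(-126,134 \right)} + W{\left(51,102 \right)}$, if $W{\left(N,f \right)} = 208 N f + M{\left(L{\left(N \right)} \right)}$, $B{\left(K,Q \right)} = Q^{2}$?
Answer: $1099921$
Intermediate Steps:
$M{\left(G \right)} = - G$ ($M{\left(G \right)} = G \left(-1\right) = - G$)
$W{\left(N,f \right)} = - N + 208 N f$ ($W{\left(N,f \right)} = 208 N f - N = - N + 208 N f$)
$B{\left(-126,134 \right)} + W{\left(51,102 \right)} = 134^{2} + 51 \left(-1 + 208 \cdot 102\right) = 17956 + 51 \left(-1 + 21216\right) = 17956 + 51 \cdot 21215 = 17956 + 1081965 = 1099921$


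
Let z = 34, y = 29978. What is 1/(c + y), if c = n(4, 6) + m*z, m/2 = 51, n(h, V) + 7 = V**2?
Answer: 1/33475 ≈ 2.9873e-5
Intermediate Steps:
n(h, V) = -7 + V**2
m = 102 (m = 2*51 = 102)
c = 3497 (c = (-7 + 6**2) + 102*34 = (-7 + 36) + 3468 = 29 + 3468 = 3497)
1/(c + y) = 1/(3497 + 29978) = 1/33475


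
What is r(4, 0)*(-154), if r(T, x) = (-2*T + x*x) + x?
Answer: 1232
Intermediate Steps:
r(T, x) = x + x² - 2*T (r(T, x) = (-2*T + x²) + x = (x² - 2*T) + x = x + x² - 2*T)
r(4, 0)*(-154) = (0 + 0² - 2*4)*(-154) = (0 + 0 - 8)*(-154) = -8*(-154) = 1232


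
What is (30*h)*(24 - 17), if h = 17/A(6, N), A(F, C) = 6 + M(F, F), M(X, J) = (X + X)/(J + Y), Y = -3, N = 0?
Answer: 357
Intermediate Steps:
M(X, J) = 2*X/(-3 + J) (M(X, J) = (X + X)/(J - 3) = (2*X)/(-3 + J) = 2*X/(-3 + J))
A(F, C) = 6 + 2*F/(-3 + F)
h = 17/10 (h = 17/((2*(-9 + 4*6)/(-3 + 6))) = 17/((2*(-9 + 24)/3)) = 17/((2*(⅓)*15)) = 17/10 ≈ 1.7000)
(30*h)*(24 - 17) = (30*(17/10))*(24 - 17) = 51*7 = 357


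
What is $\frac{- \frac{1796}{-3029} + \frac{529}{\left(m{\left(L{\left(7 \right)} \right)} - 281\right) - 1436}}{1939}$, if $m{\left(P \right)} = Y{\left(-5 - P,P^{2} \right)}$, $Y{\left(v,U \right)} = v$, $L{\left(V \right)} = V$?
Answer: $\frac{115611}{781139723} \approx 0.000148$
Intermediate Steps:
$m{\left(P \right)} = -5 - P$
$\frac{- \frac{1796}{-3029} + \frac{529}{\left(m{\left(L{\left(7 \right)} \right)} - 281\right) - 1436}}{1939} = \frac{- \frac{1796}{-3029} + \frac{529}{\left(\left(-5 - 7\right) - 281\right) - 1436}}{1939} = \left(\left(-1796\right) \left(- \frac{1}{3029}\right) + \frac{529}{\left(\left(-5 - 7\right) - 281\right) - 1436}\right) \frac{1}{1939} = \left(\frac{1796}{3029} + \frac{529}{\left(-12 - 281\right) - 1436}\right) \frac{1}{1939} = \left(\frac{1796}{3029} + \frac{529}{-293 - 1436}\right) \frac{1}{1939} = \left(\frac{1796}{3029} + \frac{529}{-1729}\right) \frac{1}{1939} = \left(\frac{1796}{3029} + 529 \left(- \frac{1}{1729}\right)\right) \frac{1}{1939} = \left(\frac{1796}{3029} - \frac{529}{1729}\right) \frac{1}{1939} = \frac{115611}{402857} \cdot \frac{1}{1939} = \frac{115611}{781139723}$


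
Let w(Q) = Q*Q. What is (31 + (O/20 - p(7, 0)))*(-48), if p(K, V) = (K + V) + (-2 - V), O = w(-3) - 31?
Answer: -5976/5 ≈ -1195.2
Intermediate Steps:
w(Q) = Q²
O = -22 (O = (-3)² - 31 = 9 - 31 = -22)
p(K, V) = -2 + K
(31 + (O/20 - p(7, 0)))*(-48) = (31 + (-22/20 - (-2 + 7)))*(-48) = (31 + (-22*1/20 - 1*5))*(-48) = (31 + (-11/10 - 5))*(-48) = (31 - 61/10)*(-48) = (249/10)*(-48) = -5976/5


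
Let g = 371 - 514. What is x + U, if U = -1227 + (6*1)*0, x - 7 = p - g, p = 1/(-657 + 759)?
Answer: -109853/102 ≈ -1077.0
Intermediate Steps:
g = -143
p = 1/102 ≈ 0.0098039
x = 15301/102 (x = 7 + (1/102 - 1*(-143)) = 7 + (1/102 + 143) = 7 + 14587/102 = 15301/102 ≈ 150.01)
U = -1227 (U = -1227 + 6*0 = -1227 + 0 = -1227)
x + U = 15301/102 - 1227 = -109853/102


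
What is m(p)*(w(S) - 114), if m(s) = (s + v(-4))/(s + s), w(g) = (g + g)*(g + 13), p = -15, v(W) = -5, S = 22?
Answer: 2852/3 ≈ 950.67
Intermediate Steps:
w(g) = 2*g*(13 + g) (w(g) = (2*g)*(13 + g) = 2*g*(13 + g))
m(s) = (-5 + s)/(2*s) (m(s) = (s - 5)/(s + s) = (-5 + s)/((2*s)) = (-5 + s)*(1/(2*s)) = (-5 + s)/(2*s))
m(p)*(w(S) - 114) = ((½)*(-5 - 15)/(-15))*(2*22*(13 + 22) - 114) = ((½)*(-1/15)*(-20))*(2*22*35 - 114) = 2*(1540 - 114)/3 = (⅔)*1426 = 2852/3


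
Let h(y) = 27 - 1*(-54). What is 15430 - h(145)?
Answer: 15349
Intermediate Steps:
h(y) = 81 (h(y) = 27 + 54 = 81)
15430 - h(145) = 15430 - 1*81 = 15430 - 81 = 15349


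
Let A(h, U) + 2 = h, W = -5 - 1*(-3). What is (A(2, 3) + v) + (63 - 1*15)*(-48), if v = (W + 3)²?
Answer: -2303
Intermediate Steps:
W = -2 (W = -5 + 3 = -2)
A(h, U) = -2 + h
v = 1 (v = (-2 + 3)² = 1² = 1)
(A(2, 3) + v) + (63 - 1*15)*(-48) = ((-2 + 2) + 1) + (63 - 1*15)*(-48) = (0 + 1) + (63 - 15)*(-48) = 1 + 48*(-48) = 1 - 2304 = -2303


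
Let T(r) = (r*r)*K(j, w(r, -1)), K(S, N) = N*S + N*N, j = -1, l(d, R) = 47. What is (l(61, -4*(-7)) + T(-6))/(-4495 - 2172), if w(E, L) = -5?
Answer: -1127/6667 ≈ -0.16904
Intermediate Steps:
K(S, N) = N**2 + N*S (K(S, N) = N*S + N**2 = N**2 + N*S)
T(r) = 30*r**2 (T(r) = (r*r)*(-5*(-5 - 1)) = r**2*(-5*(-6)) = r**2*30 = 30*r**2)
(l(61, -4*(-7)) + T(-6))/(-4495 - 2172) = (47 + 30*(-6)**2)/(-4495 - 2172) = (47 + 30*36)/(-6667) = (47 + 1080)*(-1/6667) = 1127*(-1/6667) = -1127/6667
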